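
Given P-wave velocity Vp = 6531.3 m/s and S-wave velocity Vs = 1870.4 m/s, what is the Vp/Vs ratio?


Vp/Vs = 6531.3 / 1870.4
= 3.4919

3.4919


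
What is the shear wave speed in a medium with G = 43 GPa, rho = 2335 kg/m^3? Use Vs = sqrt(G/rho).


Convert G to Pa: G = 43e9 Pa
Compute G/rho = 43e9 / 2335 = 18415417.5589
Vs = sqrt(18415417.5589) = 4291.32 m/s

4291.32


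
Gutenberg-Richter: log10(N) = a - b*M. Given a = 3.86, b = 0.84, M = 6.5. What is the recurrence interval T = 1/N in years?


log10(N) = 3.86 - 0.84*6.5 = -1.6
N = 10^-1.6 = 0.025119
T = 1/N = 1/0.025119 = 39.8107 years

39.8107


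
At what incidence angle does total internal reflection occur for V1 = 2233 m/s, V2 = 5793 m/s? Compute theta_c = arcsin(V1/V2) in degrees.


V1/V2 = 2233/5793 = 0.385465
theta_c = arcsin(0.385465) = 22.6726 degrees

22.6726


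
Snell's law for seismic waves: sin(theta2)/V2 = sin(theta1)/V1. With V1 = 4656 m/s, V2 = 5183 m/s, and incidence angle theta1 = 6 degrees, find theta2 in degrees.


sin(theta1) = sin(6 deg) = 0.104528
sin(theta2) = V2/V1 * sin(theta1) = 5183/4656 * 0.104528 = 0.11636
theta2 = arcsin(0.11636) = 6.6821 degrees

6.6821


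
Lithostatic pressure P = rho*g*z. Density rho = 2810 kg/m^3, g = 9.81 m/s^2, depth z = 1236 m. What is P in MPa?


P = rho * g * z / 1e6
= 2810 * 9.81 * 1236 / 1e6
= 34071699.6 / 1e6
= 34.0717 MPa

34.0717


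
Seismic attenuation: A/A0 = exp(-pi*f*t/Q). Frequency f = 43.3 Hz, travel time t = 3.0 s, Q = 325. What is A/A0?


pi*f*t/Q = pi*43.3*3.0/325 = 1.25567
A/A0 = exp(-1.25567) = 0.284885

0.284885


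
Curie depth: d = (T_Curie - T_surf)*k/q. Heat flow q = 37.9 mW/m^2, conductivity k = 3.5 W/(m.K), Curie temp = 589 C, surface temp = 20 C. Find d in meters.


T_Curie - T_surf = 589 - 20 = 569 C
Convert q to W/m^2: 37.9 mW/m^2 = 0.0379 W/m^2
d = 569 * 3.5 / 0.0379 = 52546.17 m

52546.17


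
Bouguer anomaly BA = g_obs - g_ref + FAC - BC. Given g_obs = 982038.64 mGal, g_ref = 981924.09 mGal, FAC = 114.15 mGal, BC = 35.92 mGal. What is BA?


BA = g_obs - g_ref + FAC - BC
= 982038.64 - 981924.09 + 114.15 - 35.92
= 192.78 mGal

192.78


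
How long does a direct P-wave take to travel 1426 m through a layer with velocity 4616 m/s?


t = x / V
= 1426 / 4616
= 0.3089 s

0.3089


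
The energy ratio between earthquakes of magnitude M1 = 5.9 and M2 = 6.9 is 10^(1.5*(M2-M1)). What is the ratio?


M2 - M1 = 6.9 - 5.9 = 1.0
1.5 * 1.0 = 1.5
ratio = 10^1.5 = 31.62

31.62


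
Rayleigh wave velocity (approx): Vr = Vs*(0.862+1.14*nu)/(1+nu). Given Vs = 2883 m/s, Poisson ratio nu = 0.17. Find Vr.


Numerator factor = 0.862 + 1.14*0.17 = 1.0558
Denominator = 1 + 0.17 = 1.17
Vr = 2883 * 1.0558 / 1.17 = 2601.6 m/s

2601.6


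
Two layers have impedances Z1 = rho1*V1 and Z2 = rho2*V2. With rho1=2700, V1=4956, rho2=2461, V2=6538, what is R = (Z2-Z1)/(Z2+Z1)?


Z1 = 2700 * 4956 = 13381200
Z2 = 2461 * 6538 = 16090018
R = (16090018 - 13381200) / (16090018 + 13381200) = 2708818 / 29471218 = 0.0919

0.0919


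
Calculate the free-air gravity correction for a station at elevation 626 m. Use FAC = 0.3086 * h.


FAC = 0.3086 * h
= 0.3086 * 626
= 193.1836 mGal

193.1836


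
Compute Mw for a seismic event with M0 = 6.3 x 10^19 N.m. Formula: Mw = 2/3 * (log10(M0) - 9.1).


log10(M0) = log10(6.3 x 10^19) = 19.7993
Mw = 2/3 * (19.7993 - 9.1)
= 2/3 * 10.6993
= 7.13

7.13


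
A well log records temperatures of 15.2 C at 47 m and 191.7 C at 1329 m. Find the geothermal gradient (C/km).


dT = 191.7 - 15.2 = 176.5 C
dz = 1329 - 47 = 1282 m
gradient = dT/dz * 1000 = 176.5/1282 * 1000 = 137.6755 C/km

137.6755


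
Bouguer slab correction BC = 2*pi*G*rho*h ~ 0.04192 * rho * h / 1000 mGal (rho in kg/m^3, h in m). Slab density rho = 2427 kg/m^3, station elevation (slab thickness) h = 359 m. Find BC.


BC = 0.04192 * rho * h / 1000
= 0.04192 * 2427 * 359 / 1000
= 36.5246 mGal

36.5246


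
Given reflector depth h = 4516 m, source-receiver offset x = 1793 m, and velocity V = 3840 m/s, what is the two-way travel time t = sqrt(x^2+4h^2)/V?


x^2 + 4h^2 = 1793^2 + 4*4516^2 = 3214849 + 81577024 = 84791873
sqrt(84791873) = 9208.2503
t = 9208.2503 / 3840 = 2.398 s

2.398


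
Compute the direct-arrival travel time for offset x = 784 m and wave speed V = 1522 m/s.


t = x / V
= 784 / 1522
= 0.5151 s

0.5151


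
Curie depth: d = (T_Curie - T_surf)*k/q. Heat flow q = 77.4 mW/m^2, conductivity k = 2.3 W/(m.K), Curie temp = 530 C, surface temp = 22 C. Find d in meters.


T_Curie - T_surf = 530 - 22 = 508 C
Convert q to W/m^2: 77.4 mW/m^2 = 0.0774 W/m^2
d = 508 * 2.3 / 0.0774 = 15095.61 m

15095.61


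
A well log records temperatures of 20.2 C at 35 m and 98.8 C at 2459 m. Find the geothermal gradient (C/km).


dT = 98.8 - 20.2 = 78.6 C
dz = 2459 - 35 = 2424 m
gradient = dT/dz * 1000 = 78.6/2424 * 1000 = 32.4257 C/km

32.4257


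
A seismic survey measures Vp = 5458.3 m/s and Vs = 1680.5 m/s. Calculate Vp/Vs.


Vp/Vs = 5458.3 / 1680.5
= 3.248

3.248


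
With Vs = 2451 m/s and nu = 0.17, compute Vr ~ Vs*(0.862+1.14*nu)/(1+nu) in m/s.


Numerator factor = 0.862 + 1.14*0.17 = 1.0558
Denominator = 1 + 0.17 = 1.17
Vr = 2451 * 1.0558 / 1.17 = 2211.77 m/s

2211.77


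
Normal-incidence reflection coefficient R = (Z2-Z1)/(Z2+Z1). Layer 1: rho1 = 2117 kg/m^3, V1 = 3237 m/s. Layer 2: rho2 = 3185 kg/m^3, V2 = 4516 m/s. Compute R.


Z1 = 2117 * 3237 = 6852729
Z2 = 3185 * 4516 = 14383460
R = (14383460 - 6852729) / (14383460 + 6852729) = 7530731 / 21236189 = 0.3546

0.3546


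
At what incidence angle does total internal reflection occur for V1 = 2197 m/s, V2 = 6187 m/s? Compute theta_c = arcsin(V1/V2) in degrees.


V1/V2 = 2197/6187 = 0.355099
theta_c = arcsin(0.355099) = 20.7995 degrees

20.7995


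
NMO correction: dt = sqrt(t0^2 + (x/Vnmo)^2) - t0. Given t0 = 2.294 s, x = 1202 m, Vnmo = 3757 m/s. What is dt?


x/Vnmo = 1202/3757 = 0.319936
(x/Vnmo)^2 = 0.102359
t0^2 = 5.262436
sqrt(5.262436 + 0.102359) = 2.316203
dt = 2.316203 - 2.294 = 0.022203

0.022203


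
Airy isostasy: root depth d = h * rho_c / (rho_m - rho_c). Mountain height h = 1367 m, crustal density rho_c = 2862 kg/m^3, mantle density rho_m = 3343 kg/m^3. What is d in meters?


rho_m - rho_c = 3343 - 2862 = 481
d = 1367 * 2862 / 481
= 3912354 / 481
= 8133.79 m

8133.79


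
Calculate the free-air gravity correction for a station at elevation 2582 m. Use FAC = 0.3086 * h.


FAC = 0.3086 * h
= 0.3086 * 2582
= 796.8052 mGal

796.8052


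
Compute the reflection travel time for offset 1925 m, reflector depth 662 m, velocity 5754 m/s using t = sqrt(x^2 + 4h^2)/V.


x^2 + 4h^2 = 1925^2 + 4*662^2 = 3705625 + 1752976 = 5458601
sqrt(5458601) = 2336.3649
t = 2336.3649 / 5754 = 0.406 s

0.406


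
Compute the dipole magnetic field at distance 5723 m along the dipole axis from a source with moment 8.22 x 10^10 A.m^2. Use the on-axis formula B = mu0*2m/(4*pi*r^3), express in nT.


m = 8.22 x 10^10 = 82200000000 A.m^2
2m = 164400000000 A.m^2
r^3 = 5723^3 = 187443868067
B = (4pi*10^-7) * 164400000000 / (4*pi * 187443868067) * 1e9
= 206591.1329 / 2355489115518.97 * 1e9
= 87.7063 nT

87.7063


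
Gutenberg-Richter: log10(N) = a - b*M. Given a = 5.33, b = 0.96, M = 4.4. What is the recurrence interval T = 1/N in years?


log10(N) = 5.33 - 0.96*4.4 = 1.106
N = 10^1.106 = 12.764388
T = 1/N = 1/12.764388 = 0.0783 years

0.0783


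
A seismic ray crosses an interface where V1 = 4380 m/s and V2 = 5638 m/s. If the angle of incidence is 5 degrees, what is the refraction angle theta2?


sin(theta1) = sin(5 deg) = 0.087156
sin(theta2) = V2/V1 * sin(theta1) = 5638/4380 * 0.087156 = 0.112188
theta2 = arcsin(0.112188) = 6.4415 degrees

6.4415


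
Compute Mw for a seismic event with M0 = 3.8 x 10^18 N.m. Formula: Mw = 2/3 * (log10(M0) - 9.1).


log10(M0) = log10(3.8 x 10^18) = 18.5798
Mw = 2/3 * (18.5798 - 9.1)
= 2/3 * 9.4798
= 6.32

6.32


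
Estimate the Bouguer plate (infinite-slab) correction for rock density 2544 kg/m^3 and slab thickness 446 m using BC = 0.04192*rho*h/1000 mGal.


BC = 0.04192 * rho * h / 1000
= 0.04192 * 2544 * 446 / 1000
= 47.5634 mGal

47.5634


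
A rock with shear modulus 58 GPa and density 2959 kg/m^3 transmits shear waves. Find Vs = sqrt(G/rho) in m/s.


Convert G to Pa: G = 58e9 Pa
Compute G/rho = 58e9 / 2959 = 19601216.6272
Vs = sqrt(19601216.6272) = 4427.33 m/s

4427.33


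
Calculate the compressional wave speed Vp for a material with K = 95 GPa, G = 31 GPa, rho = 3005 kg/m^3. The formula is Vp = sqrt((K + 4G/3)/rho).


First compute the effective modulus:
K + 4G/3 = 95e9 + 4*31e9/3 = 136333333333.33 Pa
Then divide by density:
136333333333.33 / 3005 = 45368829.7282 Pa/(kg/m^3)
Take the square root:
Vp = sqrt(45368829.7282) = 6735.64 m/s

6735.64


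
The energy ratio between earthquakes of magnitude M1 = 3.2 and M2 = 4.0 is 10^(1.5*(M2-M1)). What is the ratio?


M2 - M1 = 4.0 - 3.2 = 0.8
1.5 * 0.8 = 1.2
ratio = 10^1.2 = 15.85

15.85


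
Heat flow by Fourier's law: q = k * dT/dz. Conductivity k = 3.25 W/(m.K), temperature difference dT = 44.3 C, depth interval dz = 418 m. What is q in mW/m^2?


q = k * dT / dz * 1000
= 3.25 * 44.3 / 418 * 1000
= 0.344438 * 1000
= 344.4378 mW/m^2

344.4378


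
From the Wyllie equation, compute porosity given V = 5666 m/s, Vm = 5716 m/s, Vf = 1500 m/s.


1/V - 1/Vm = 1/5666 - 1/5716 = 1.54e-06
1/Vf - 1/Vm = 1/1500 - 1/5716 = 0.00049172
phi = 1.54e-06 / 0.00049172 = 0.0031

0.0031


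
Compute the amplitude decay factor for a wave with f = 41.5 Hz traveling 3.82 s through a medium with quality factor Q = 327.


pi*f*t/Q = pi*41.5*3.82/327 = 1.523048
A/A0 = exp(-1.523048) = 0.218046

0.218046


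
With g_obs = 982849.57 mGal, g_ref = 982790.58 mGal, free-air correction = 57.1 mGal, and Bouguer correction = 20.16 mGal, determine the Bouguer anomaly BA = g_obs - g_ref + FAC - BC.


BA = g_obs - g_ref + FAC - BC
= 982849.57 - 982790.58 + 57.1 - 20.16
= 95.93 mGal

95.93


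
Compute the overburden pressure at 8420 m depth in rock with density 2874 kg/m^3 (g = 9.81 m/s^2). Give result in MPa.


P = rho * g * z / 1e6
= 2874 * 9.81 * 8420 / 1e6
= 237392974.8 / 1e6
= 237.393 MPa

237.393


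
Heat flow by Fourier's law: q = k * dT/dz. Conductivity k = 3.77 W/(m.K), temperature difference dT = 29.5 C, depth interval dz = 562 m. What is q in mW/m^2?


q = k * dT / dz * 1000
= 3.77 * 29.5 / 562 * 1000
= 0.197891 * 1000
= 197.8915 mW/m^2

197.8915


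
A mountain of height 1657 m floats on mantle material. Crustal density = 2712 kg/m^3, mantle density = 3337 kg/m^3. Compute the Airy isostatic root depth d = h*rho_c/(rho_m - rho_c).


rho_m - rho_c = 3337 - 2712 = 625
d = 1657 * 2712 / 625
= 4493784 / 625
= 7190.05 m

7190.05


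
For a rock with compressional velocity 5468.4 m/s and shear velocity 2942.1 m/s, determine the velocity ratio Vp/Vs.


Vp/Vs = 5468.4 / 2942.1
= 1.8587

1.8587


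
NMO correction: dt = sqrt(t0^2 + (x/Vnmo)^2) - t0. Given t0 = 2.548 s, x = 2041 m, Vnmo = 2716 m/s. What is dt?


x/Vnmo = 2041/2716 = 0.751473
(x/Vnmo)^2 = 0.564711
t0^2 = 6.492304
sqrt(6.492304 + 0.564711) = 2.656504
dt = 2.656504 - 2.548 = 0.108504

0.108504


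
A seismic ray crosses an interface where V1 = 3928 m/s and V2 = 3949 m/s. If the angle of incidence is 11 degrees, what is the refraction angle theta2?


sin(theta1) = sin(11 deg) = 0.190809
sin(theta2) = V2/V1 * sin(theta1) = 3949/3928 * 0.190809 = 0.191829
theta2 = arcsin(0.191829) = 11.0595 degrees

11.0595


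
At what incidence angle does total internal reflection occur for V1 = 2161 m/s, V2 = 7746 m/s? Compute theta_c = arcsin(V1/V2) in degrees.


V1/V2 = 2161/7746 = 0.278983
theta_c = arcsin(0.278983) = 16.1995 degrees

16.1995


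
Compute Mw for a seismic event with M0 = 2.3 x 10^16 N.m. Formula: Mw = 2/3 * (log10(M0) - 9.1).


log10(M0) = log10(2.3 x 10^16) = 16.3617
Mw = 2/3 * (16.3617 - 9.1)
= 2/3 * 7.2617
= 4.84

4.84


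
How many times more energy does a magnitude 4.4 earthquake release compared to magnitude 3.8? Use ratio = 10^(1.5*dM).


M2 - M1 = 4.4 - 3.8 = 0.6
1.5 * 0.6 = 0.9
ratio = 10^0.9 = 7.94

7.94


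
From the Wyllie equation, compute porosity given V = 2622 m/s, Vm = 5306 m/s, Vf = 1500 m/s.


1/V - 1/Vm = 1/2622 - 1/5306 = 0.00019292
1/Vf - 1/Vm = 1/1500 - 1/5306 = 0.0004782
phi = 0.00019292 / 0.0004782 = 0.4034

0.4034


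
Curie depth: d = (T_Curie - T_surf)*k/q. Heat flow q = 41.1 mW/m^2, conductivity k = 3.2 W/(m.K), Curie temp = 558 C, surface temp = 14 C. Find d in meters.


T_Curie - T_surf = 558 - 14 = 544 C
Convert q to W/m^2: 41.1 mW/m^2 = 0.0411 W/m^2
d = 544 * 3.2 / 0.0411 = 42355.23 m

42355.23


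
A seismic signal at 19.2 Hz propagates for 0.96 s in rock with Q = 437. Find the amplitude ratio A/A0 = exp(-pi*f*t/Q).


pi*f*t/Q = pi*19.2*0.96/437 = 0.132508
A/A0 = exp(-0.132508) = 0.875896

0.875896


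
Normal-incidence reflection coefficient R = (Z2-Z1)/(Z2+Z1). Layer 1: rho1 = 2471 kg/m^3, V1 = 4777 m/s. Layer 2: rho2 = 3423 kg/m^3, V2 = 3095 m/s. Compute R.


Z1 = 2471 * 4777 = 11803967
Z2 = 3423 * 3095 = 10594185
R = (10594185 - 11803967) / (10594185 + 11803967) = -1209782 / 22398152 = -0.054

-0.054


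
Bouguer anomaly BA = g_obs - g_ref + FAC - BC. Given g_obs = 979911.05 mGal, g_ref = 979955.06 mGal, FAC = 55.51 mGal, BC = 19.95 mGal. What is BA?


BA = g_obs - g_ref + FAC - BC
= 979911.05 - 979955.06 + 55.51 - 19.95
= -8.45 mGal

-8.45


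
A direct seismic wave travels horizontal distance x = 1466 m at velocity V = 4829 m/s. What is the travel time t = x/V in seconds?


t = x / V
= 1466 / 4829
= 0.3036 s

0.3036


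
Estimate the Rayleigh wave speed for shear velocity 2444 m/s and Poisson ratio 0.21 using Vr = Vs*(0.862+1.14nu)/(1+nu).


Numerator factor = 0.862 + 1.14*0.21 = 1.1014
Denominator = 1 + 0.21 = 1.21
Vr = 2444 * 1.1014 / 1.21 = 2224.65 m/s

2224.65


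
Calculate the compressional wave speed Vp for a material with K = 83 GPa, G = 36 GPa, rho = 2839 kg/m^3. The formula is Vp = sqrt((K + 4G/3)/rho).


First compute the effective modulus:
K + 4G/3 = 83e9 + 4*36e9/3 = 131000000000.0 Pa
Then divide by density:
131000000000.0 / 2839 = 46143008.1014 Pa/(kg/m^3)
Take the square root:
Vp = sqrt(46143008.1014) = 6792.86 m/s

6792.86


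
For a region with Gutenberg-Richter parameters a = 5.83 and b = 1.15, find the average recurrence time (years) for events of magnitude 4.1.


log10(N) = 5.83 - 1.15*4.1 = 1.115
N = 10^1.115 = 13.031668
T = 1/N = 1/13.031668 = 0.0767 years

0.0767


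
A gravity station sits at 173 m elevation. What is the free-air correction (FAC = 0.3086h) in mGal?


FAC = 0.3086 * h
= 0.3086 * 173
= 53.3878 mGal

53.3878


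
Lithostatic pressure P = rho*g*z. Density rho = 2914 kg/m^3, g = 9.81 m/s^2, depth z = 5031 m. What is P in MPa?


P = rho * g * z / 1e6
= 2914 * 9.81 * 5031 / 1e6
= 143817876.54 / 1e6
= 143.8179 MPa

143.8179


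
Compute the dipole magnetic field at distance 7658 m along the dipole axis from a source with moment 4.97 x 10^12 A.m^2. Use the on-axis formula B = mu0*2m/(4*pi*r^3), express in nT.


m = 4.97 x 10^12 = 4970000000000 A.m^2
2m = 9940000000000 A.m^2
r^3 = 7658^3 = 449103134312
B = (4pi*10^-7) * 9940000000000 / (4*pi * 449103134312) * 1e9
= 12490972.390673 / 5643596429834.92 * 1e9
= 2213.3001 nT

2213.3001


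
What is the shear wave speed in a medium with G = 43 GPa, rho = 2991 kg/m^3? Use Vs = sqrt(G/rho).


Convert G to Pa: G = 43e9 Pa
Compute G/rho = 43e9 / 2991 = 14376462.7215
Vs = sqrt(14376462.7215) = 3791.63 m/s

3791.63


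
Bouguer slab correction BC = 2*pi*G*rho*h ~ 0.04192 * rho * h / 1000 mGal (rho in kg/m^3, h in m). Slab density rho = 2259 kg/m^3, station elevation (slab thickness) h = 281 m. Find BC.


BC = 0.04192 * rho * h / 1000
= 0.04192 * 2259 * 281 / 1000
= 26.6099 mGal

26.6099


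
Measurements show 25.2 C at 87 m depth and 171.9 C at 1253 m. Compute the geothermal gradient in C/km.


dT = 171.9 - 25.2 = 146.7 C
dz = 1253 - 87 = 1166 m
gradient = dT/dz * 1000 = 146.7/1166 * 1000 = 125.8148 C/km

125.8148


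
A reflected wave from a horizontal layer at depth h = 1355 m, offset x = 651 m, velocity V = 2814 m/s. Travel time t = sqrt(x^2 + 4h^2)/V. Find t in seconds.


x^2 + 4h^2 = 651^2 + 4*1355^2 = 423801 + 7344100 = 7767901
sqrt(7767901) = 2787.0954
t = 2787.0954 / 2814 = 0.9904 s

0.9904


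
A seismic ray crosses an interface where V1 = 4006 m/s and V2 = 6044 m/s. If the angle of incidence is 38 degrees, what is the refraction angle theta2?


sin(theta1) = sin(38 deg) = 0.615661
sin(theta2) = V2/V1 * sin(theta1) = 6044/4006 * 0.615661 = 0.928871
theta2 = arcsin(0.928871) = 68.2595 degrees

68.2595


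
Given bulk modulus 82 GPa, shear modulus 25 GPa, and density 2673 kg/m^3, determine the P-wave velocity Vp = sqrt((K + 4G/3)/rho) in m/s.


First compute the effective modulus:
K + 4G/3 = 82e9 + 4*25e9/3 = 115333333333.33 Pa
Then divide by density:
115333333333.33 / 2673 = 43147524.629 Pa/(kg/m^3)
Take the square root:
Vp = sqrt(43147524.629) = 6568.68 m/s

6568.68


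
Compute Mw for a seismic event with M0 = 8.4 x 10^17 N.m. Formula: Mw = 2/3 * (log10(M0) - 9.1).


log10(M0) = log10(8.4 x 10^17) = 17.9243
Mw = 2/3 * (17.9243 - 9.1)
= 2/3 * 8.8243
= 5.88

5.88


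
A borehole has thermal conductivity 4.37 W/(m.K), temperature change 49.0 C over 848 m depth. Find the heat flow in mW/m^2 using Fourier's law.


q = k * dT / dz * 1000
= 4.37 * 49.0 / 848 * 1000
= 0.252512 * 1000
= 252.5118 mW/m^2

252.5118


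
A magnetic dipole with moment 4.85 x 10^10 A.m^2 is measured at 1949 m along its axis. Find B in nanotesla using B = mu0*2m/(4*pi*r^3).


m = 4.85 x 10^10 = 48500000000 A.m^2
2m = 97000000000 A.m^2
r^3 = 1949^3 = 7403473349
B = (4pi*10^-7) * 97000000000 / (4*pi * 7403473349) * 1e9
= 121893.794959 / 93034789937.06 * 1e9
= 1310.1958 nT

1310.1958


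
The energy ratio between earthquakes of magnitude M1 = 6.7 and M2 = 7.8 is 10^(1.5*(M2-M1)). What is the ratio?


M2 - M1 = 7.8 - 6.7 = 1.1
1.5 * 1.1 = 1.65
ratio = 10^1.65 = 44.67

44.67


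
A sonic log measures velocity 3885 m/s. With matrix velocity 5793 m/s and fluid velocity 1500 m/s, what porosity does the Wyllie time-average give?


1/V - 1/Vm = 1/3885 - 1/5793 = 8.478e-05
1/Vf - 1/Vm = 1/1500 - 1/5793 = 0.00049404
phi = 8.478e-05 / 0.00049404 = 0.1716

0.1716


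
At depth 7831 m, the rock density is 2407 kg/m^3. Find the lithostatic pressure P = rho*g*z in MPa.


P = rho * g * z / 1e6
= 2407 * 9.81 * 7831 / 1e6
= 184910818.77 / 1e6
= 184.9108 MPa

184.9108


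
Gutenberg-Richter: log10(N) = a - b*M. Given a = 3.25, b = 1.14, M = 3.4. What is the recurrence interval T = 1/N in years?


log10(N) = 3.25 - 1.14*3.4 = -0.626
N = 10^-0.626 = 0.236592
T = 1/N = 1/0.236592 = 4.2267 years

4.2267


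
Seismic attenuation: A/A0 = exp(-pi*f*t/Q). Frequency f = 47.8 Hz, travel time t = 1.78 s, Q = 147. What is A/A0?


pi*f*t/Q = pi*47.8*1.78/147 = 1.818362
A/A0 = exp(-1.818362) = 0.162291

0.162291


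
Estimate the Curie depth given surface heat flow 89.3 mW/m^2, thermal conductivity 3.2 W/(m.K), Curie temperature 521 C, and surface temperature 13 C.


T_Curie - T_surf = 521 - 13 = 508 C
Convert q to W/m^2: 89.3 mW/m^2 = 0.0893 W/m^2
d = 508 * 3.2 / 0.0893 = 18203.81 m

18203.81


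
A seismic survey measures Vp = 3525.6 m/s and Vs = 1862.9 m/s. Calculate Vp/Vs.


Vp/Vs = 3525.6 / 1862.9
= 1.8925

1.8925


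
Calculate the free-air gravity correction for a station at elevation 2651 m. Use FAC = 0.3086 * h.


FAC = 0.3086 * h
= 0.3086 * 2651
= 818.0986 mGal

818.0986


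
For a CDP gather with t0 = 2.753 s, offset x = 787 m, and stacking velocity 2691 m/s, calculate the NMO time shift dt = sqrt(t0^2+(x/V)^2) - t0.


x/Vnmo = 787/2691 = 0.292456
(x/Vnmo)^2 = 0.085531
t0^2 = 7.579009
sqrt(7.579009 + 0.085531) = 2.768491
dt = 2.768491 - 2.753 = 0.015491

0.015491


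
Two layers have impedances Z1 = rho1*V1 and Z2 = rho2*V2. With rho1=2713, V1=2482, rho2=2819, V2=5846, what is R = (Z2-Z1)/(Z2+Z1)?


Z1 = 2713 * 2482 = 6733666
Z2 = 2819 * 5846 = 16479874
R = (16479874 - 6733666) / (16479874 + 6733666) = 9746208 / 23213540 = 0.4199

0.4199


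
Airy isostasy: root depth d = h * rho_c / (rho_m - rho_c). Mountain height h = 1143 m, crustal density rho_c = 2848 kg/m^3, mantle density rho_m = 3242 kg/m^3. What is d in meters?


rho_m - rho_c = 3242 - 2848 = 394
d = 1143 * 2848 / 394
= 3255264 / 394
= 8262.09 m

8262.09


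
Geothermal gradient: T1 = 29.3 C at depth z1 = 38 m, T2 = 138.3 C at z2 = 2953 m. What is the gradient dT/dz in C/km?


dT = 138.3 - 29.3 = 109.0 C
dz = 2953 - 38 = 2915 m
gradient = dT/dz * 1000 = 109.0/2915 * 1000 = 37.3928 C/km

37.3928


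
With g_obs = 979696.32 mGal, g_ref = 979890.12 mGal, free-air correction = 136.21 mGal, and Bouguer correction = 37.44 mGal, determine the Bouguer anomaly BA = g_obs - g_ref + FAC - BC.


BA = g_obs - g_ref + FAC - BC
= 979696.32 - 979890.12 + 136.21 - 37.44
= -95.03 mGal

-95.03


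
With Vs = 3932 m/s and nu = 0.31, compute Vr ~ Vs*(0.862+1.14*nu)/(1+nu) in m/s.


Numerator factor = 0.862 + 1.14*0.31 = 1.2154
Denominator = 1 + 0.31 = 1.31
Vr = 3932 * 1.2154 / 1.31 = 3648.06 m/s

3648.06


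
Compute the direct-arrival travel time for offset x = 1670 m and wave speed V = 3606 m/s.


t = x / V
= 1670 / 3606
= 0.4631 s

0.4631


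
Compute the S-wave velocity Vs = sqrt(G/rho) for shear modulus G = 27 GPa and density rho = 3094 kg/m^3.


Convert G to Pa: G = 27e9 Pa
Compute G/rho = 27e9 / 3094 = 8726567.5501
Vs = sqrt(8726567.5501) = 2954.08 m/s

2954.08


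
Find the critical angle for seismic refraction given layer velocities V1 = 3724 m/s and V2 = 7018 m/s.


V1/V2 = 3724/7018 = 0.530636
theta_c = arcsin(0.530636) = 32.0484 degrees

32.0484


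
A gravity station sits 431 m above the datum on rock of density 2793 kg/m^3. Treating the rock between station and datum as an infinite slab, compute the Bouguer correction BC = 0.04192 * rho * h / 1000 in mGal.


BC = 0.04192 * rho * h / 1000
= 0.04192 * 2793 * 431 / 1000
= 50.4626 mGal

50.4626


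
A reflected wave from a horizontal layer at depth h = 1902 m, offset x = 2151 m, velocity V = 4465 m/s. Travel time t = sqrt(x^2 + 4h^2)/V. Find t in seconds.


x^2 + 4h^2 = 2151^2 + 4*1902^2 = 4626801 + 14470416 = 19097217
sqrt(19097217) = 4370.0363
t = 4370.0363 / 4465 = 0.9787 s

0.9787


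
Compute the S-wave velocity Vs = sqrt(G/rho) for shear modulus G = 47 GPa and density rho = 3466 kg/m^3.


Convert G to Pa: G = 47e9 Pa
Compute G/rho = 47e9 / 3466 = 13560300.0577
Vs = sqrt(13560300.0577) = 3682.43 m/s

3682.43


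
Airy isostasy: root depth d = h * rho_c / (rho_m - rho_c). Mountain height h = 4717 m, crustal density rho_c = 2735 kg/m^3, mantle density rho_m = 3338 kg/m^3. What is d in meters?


rho_m - rho_c = 3338 - 2735 = 603
d = 4717 * 2735 / 603
= 12900995 / 603
= 21394.68 m

21394.68


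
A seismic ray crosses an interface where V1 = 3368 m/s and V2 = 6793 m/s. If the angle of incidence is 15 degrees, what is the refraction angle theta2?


sin(theta1) = sin(15 deg) = 0.258819
sin(theta2) = V2/V1 * sin(theta1) = 6793/3368 * 0.258819 = 0.522018
theta2 = arcsin(0.522018) = 31.4677 degrees

31.4677


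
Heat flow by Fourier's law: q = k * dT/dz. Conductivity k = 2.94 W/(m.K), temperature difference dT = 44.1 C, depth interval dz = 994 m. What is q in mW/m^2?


q = k * dT / dz * 1000
= 2.94 * 44.1 / 994 * 1000
= 0.130437 * 1000
= 130.4366 mW/m^2

130.4366


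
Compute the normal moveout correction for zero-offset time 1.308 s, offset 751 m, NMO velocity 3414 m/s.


x/Vnmo = 751/3414 = 0.219977
(x/Vnmo)^2 = 0.04839
t0^2 = 1.710864
sqrt(1.710864 + 0.04839) = 1.326369
dt = 1.326369 - 1.308 = 0.018369

0.018369


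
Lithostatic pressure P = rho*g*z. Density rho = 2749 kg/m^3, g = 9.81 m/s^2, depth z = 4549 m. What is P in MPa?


P = rho * g * z / 1e6
= 2749 * 9.81 * 4549 / 1e6
= 122676021.81 / 1e6
= 122.676 MPa

122.676


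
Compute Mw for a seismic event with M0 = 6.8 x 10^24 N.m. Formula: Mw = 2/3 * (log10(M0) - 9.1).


log10(M0) = log10(6.8 x 10^24) = 24.8325
Mw = 2/3 * (24.8325 - 9.1)
= 2/3 * 15.7325
= 10.49

10.49


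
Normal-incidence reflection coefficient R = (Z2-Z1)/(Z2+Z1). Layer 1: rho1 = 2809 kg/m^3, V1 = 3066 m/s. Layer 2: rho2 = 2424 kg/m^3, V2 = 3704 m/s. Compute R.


Z1 = 2809 * 3066 = 8612394
Z2 = 2424 * 3704 = 8978496
R = (8978496 - 8612394) / (8978496 + 8612394) = 366102 / 17590890 = 0.0208

0.0208


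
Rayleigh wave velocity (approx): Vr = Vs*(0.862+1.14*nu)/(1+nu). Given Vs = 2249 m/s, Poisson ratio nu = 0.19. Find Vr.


Numerator factor = 0.862 + 1.14*0.19 = 1.0786
Denominator = 1 + 0.19 = 1.19
Vr = 2249 * 1.0786 / 1.19 = 2038.46 m/s

2038.46


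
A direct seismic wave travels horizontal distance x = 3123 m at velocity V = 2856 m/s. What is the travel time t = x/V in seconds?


t = x / V
= 3123 / 2856
= 1.0935 s

1.0935


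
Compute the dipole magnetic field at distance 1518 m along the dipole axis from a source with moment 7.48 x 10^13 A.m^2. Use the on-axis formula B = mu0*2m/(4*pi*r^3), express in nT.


m = 7.48 x 10^13 = 74800000000000 A.m^2
2m = 149600000000000 A.m^2
r^3 = 1518^3 = 3497963832
B = (4pi*10^-7) * 149600000000000 / (4*pi * 3497963832) * 1e9
= 187992904.390813 / 43956709908.54 * 1e9
= 4276773.78 nT

4276773.78


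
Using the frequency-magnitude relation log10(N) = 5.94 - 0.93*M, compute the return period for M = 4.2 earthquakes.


log10(N) = 5.94 - 0.93*4.2 = 2.034
N = 10^2.034 = 108.143395
T = 1/N = 1/108.143395 = 0.0092 years

0.0092


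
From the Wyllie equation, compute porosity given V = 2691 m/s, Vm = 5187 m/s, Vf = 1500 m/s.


1/V - 1/Vm = 1/2691 - 1/5187 = 0.00017882
1/Vf - 1/Vm = 1/1500 - 1/5187 = 0.00047388
phi = 0.00017882 / 0.00047388 = 0.3774

0.3774


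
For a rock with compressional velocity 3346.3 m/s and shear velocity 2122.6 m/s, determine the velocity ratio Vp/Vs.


Vp/Vs = 3346.3 / 2122.6
= 1.5765

1.5765


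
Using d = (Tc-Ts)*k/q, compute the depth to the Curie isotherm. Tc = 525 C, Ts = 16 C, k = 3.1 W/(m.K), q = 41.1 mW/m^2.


T_Curie - T_surf = 525 - 16 = 509 C
Convert q to W/m^2: 41.1 mW/m^2 = 0.0411 W/m^2
d = 509 * 3.1 / 0.0411 = 38391.73 m

38391.73


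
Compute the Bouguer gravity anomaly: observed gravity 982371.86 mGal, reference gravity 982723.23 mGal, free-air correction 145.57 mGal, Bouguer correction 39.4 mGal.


BA = g_obs - g_ref + FAC - BC
= 982371.86 - 982723.23 + 145.57 - 39.4
= -245.2 mGal

-245.2


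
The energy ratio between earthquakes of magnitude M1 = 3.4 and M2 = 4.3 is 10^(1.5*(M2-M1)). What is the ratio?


M2 - M1 = 4.3 - 3.4 = 0.9
1.5 * 0.9 = 1.35
ratio = 10^1.35 = 22.39

22.39


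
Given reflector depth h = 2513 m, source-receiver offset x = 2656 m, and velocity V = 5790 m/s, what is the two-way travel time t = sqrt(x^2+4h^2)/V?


x^2 + 4h^2 = 2656^2 + 4*2513^2 = 7054336 + 25260676 = 32315012
sqrt(32315012) = 5684.6295
t = 5684.6295 / 5790 = 0.9818 s

0.9818


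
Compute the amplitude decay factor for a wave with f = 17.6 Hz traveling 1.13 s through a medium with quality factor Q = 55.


pi*f*t/Q = pi*17.6*1.13/55 = 1.136
A/A0 = exp(-1.136) = 0.321101

0.321101


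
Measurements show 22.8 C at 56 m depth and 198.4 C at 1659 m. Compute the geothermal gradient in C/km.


dT = 198.4 - 22.8 = 175.6 C
dz = 1659 - 56 = 1603 m
gradient = dT/dz * 1000 = 175.6/1603 * 1000 = 109.5446 C/km

109.5446


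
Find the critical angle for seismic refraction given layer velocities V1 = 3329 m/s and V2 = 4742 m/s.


V1/V2 = 3329/4742 = 0.702024
theta_c = arcsin(0.702024) = 44.5897 degrees

44.5897


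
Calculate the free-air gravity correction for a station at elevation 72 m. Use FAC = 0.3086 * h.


FAC = 0.3086 * h
= 0.3086 * 72
= 22.2192 mGal

22.2192


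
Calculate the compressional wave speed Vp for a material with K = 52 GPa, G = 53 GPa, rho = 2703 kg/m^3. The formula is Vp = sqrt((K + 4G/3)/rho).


First compute the effective modulus:
K + 4G/3 = 52e9 + 4*53e9/3 = 122666666666.67 Pa
Then divide by density:
122666666666.67 / 2703 = 45381674.6825 Pa/(kg/m^3)
Take the square root:
Vp = sqrt(45381674.6825) = 6736.59 m/s

6736.59


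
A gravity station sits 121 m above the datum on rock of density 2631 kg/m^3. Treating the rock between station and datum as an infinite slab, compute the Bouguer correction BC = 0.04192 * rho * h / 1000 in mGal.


BC = 0.04192 * rho * h / 1000
= 0.04192 * 2631 * 121 / 1000
= 13.3453 mGal

13.3453


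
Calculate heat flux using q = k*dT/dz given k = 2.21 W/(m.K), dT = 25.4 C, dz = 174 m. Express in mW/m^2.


q = k * dT / dz * 1000
= 2.21 * 25.4 / 174 * 1000
= 0.322609 * 1000
= 322.6092 mW/m^2

322.6092


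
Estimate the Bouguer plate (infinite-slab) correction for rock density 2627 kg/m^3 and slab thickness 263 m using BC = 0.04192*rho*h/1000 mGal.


BC = 0.04192 * rho * h / 1000
= 0.04192 * 2627 * 263 / 1000
= 28.9626 mGal

28.9626


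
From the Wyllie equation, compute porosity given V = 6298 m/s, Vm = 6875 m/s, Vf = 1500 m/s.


1/V - 1/Vm = 1/6298 - 1/6875 = 1.333e-05
1/Vf - 1/Vm = 1/1500 - 1/6875 = 0.00052121
phi = 1.333e-05 / 0.00052121 = 0.0256

0.0256


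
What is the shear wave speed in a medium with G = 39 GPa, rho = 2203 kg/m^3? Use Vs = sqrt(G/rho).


Convert G to Pa: G = 39e9 Pa
Compute G/rho = 39e9 / 2203 = 17703132.0926
Vs = sqrt(17703132.0926) = 4207.51 m/s

4207.51


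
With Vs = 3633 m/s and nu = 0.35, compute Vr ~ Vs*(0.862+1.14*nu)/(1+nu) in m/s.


Numerator factor = 0.862 + 1.14*0.35 = 1.261
Denominator = 1 + 0.35 = 1.35
Vr = 3633 * 1.261 / 1.35 = 3393.49 m/s

3393.49


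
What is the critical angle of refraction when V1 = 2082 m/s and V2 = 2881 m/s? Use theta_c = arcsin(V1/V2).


V1/V2 = 2082/2881 = 0.722666
theta_c = arcsin(0.722666) = 46.275 degrees

46.275


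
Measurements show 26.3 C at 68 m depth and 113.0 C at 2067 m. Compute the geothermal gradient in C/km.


dT = 113.0 - 26.3 = 86.7 C
dz = 2067 - 68 = 1999 m
gradient = dT/dz * 1000 = 86.7/1999 * 1000 = 43.3717 C/km

43.3717


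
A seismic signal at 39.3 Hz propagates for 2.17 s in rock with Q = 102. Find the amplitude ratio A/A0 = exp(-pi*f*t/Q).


pi*f*t/Q = pi*39.3*2.17/102 = 2.626649
A/A0 = exp(-2.626649) = 0.07232

0.07232


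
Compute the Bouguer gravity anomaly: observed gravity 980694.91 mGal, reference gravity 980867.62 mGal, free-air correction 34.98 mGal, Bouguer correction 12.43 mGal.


BA = g_obs - g_ref + FAC - BC
= 980694.91 - 980867.62 + 34.98 - 12.43
= -150.16 mGal

-150.16


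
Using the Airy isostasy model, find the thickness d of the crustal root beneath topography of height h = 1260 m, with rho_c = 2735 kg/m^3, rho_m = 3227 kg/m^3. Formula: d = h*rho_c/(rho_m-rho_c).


rho_m - rho_c = 3227 - 2735 = 492
d = 1260 * 2735 / 492
= 3446100 / 492
= 7004.27 m

7004.27


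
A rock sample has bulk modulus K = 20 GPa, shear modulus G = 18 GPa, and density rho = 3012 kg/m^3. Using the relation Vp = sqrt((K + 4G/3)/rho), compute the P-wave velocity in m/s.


First compute the effective modulus:
K + 4G/3 = 20e9 + 4*18e9/3 = 44000000000.0 Pa
Then divide by density:
44000000000.0 / 3012 = 14608233.7317 Pa/(kg/m^3)
Take the square root:
Vp = sqrt(14608233.7317) = 3822.07 m/s

3822.07


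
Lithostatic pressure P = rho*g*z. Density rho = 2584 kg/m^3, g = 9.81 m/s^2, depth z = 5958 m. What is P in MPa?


P = rho * g * z / 1e6
= 2584 * 9.81 * 5958 / 1e6
= 151029580.32 / 1e6
= 151.0296 MPa

151.0296


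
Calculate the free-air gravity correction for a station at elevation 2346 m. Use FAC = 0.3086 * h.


FAC = 0.3086 * h
= 0.3086 * 2346
= 723.9756 mGal

723.9756


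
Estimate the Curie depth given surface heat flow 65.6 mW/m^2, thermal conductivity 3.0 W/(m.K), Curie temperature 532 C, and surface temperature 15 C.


T_Curie - T_surf = 532 - 15 = 517 C
Convert q to W/m^2: 65.6 mW/m^2 = 0.0656 W/m^2
d = 517 * 3.0 / 0.0656 = 23643.29 m

23643.29


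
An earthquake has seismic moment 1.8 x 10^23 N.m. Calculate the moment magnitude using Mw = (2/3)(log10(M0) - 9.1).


log10(M0) = log10(1.8 x 10^23) = 23.2553
Mw = 2/3 * (23.2553 - 9.1)
= 2/3 * 14.1553
= 9.44

9.44


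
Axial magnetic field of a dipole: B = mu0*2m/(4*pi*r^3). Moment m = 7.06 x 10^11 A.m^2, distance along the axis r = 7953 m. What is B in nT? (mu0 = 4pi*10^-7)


m = 7.06 x 10^11 = 706000000000 A.m^2
2m = 1412000000000 A.m^2
r^3 = 7953^3 = 503028912177
B = (4pi*10^-7) * 1412000000000 / (4*pi * 503028912177) * 1e9
= 1774371.530748 / 6321247740154.11 * 1e9
= 280.6996 nT

280.6996


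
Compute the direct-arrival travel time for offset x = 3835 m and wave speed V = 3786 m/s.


t = x / V
= 3835 / 3786
= 1.0129 s

1.0129


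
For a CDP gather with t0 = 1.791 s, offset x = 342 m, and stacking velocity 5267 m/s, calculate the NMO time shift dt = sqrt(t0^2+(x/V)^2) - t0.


x/Vnmo = 342/5267 = 0.064933
(x/Vnmo)^2 = 0.004216
t0^2 = 3.207681
sqrt(3.207681 + 0.004216) = 1.792177
dt = 1.792177 - 1.791 = 0.001177

0.001177


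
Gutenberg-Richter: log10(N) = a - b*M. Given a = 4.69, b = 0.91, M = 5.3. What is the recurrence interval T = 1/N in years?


log10(N) = 4.69 - 0.91*5.3 = -0.133
N = 10^-0.133 = 0.736207
T = 1/N = 1/0.736207 = 1.3583 years

1.3583


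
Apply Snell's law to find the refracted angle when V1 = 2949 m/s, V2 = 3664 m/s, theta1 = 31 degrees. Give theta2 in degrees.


sin(theta1) = sin(31 deg) = 0.515038
sin(theta2) = V2/V1 * sin(theta1) = 3664/2949 * 0.515038 = 0.639912
theta2 = arcsin(0.639912) = 39.7852 degrees

39.7852


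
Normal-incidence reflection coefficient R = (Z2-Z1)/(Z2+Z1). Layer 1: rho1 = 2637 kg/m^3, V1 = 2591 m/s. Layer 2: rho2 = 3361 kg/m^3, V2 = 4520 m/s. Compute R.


Z1 = 2637 * 2591 = 6832467
Z2 = 3361 * 4520 = 15191720
R = (15191720 - 6832467) / (15191720 + 6832467) = 8359253 / 22024187 = 0.3795

0.3795


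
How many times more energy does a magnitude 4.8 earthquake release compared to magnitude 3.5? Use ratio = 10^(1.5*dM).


M2 - M1 = 4.8 - 3.5 = 1.3
1.5 * 1.3 = 1.95
ratio = 10^1.95 = 89.13

89.13


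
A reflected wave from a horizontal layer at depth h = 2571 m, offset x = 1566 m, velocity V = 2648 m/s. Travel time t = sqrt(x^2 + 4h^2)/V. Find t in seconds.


x^2 + 4h^2 = 1566^2 + 4*2571^2 = 2452356 + 26440164 = 28892520
sqrt(28892520) = 5375.1763
t = 5375.1763 / 2648 = 2.0299 s

2.0299


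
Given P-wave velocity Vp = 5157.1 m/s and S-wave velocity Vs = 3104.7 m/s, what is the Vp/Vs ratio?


Vp/Vs = 5157.1 / 3104.7
= 1.6611

1.6611


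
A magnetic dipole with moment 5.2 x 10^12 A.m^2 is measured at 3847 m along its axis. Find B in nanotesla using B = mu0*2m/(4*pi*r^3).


m = 5.2 x 10^12 = 5200000000000 A.m^2
2m = 10400000000000 A.m^2
r^3 = 3847^3 = 56933326423
B = (4pi*10^-7) * 10400000000000 / (4*pi * 56933326423) * 1e9
= 13069025.438934 / 715445280139.71 * 1e9
= 18266.9811 nT

18266.9811


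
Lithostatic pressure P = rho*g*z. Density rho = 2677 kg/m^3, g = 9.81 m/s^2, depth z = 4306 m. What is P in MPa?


P = rho * g * z / 1e6
= 2677 * 9.81 * 4306 / 1e6
= 113081459.22 / 1e6
= 113.0815 MPa

113.0815


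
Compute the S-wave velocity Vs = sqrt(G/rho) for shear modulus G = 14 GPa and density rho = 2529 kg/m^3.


Convert G to Pa: G = 14e9 Pa
Compute G/rho = 14e9 / 2529 = 5535784.8952
Vs = sqrt(5535784.8952) = 2352.82 m/s

2352.82


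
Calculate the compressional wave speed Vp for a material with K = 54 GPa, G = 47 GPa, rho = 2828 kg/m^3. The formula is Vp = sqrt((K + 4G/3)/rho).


First compute the effective modulus:
K + 4G/3 = 54e9 + 4*47e9/3 = 116666666666.67 Pa
Then divide by density:
116666666666.67 / 2828 = 41254125.4125 Pa/(kg/m^3)
Take the square root:
Vp = sqrt(41254125.4125) = 6422.94 m/s

6422.94


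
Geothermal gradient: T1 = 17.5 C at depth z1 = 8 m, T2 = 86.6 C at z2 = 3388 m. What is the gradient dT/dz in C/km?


dT = 86.6 - 17.5 = 69.1 C
dz = 3388 - 8 = 3380 m
gradient = dT/dz * 1000 = 69.1/3380 * 1000 = 20.4438 C/km

20.4438


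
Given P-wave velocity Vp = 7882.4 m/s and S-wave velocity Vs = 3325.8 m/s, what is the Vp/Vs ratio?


Vp/Vs = 7882.4 / 3325.8
= 2.3701

2.3701


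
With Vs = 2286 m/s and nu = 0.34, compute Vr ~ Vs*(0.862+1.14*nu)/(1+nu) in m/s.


Numerator factor = 0.862 + 1.14*0.34 = 1.2496
Denominator = 1 + 0.34 = 1.34
Vr = 2286 * 1.2496 / 1.34 = 2131.78 m/s

2131.78


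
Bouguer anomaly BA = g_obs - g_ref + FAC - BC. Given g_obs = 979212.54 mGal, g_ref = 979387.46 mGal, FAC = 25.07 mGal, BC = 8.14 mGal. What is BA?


BA = g_obs - g_ref + FAC - BC
= 979212.54 - 979387.46 + 25.07 - 8.14
= -157.99 mGal

-157.99


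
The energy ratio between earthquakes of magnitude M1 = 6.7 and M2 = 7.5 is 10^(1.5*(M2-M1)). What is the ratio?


M2 - M1 = 7.5 - 6.7 = 0.8
1.5 * 0.8 = 1.2
ratio = 10^1.2 = 15.85

15.85


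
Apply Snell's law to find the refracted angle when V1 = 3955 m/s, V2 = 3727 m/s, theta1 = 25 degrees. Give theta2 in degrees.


sin(theta1) = sin(25 deg) = 0.422618
sin(theta2) = V2/V1 * sin(theta1) = 3727/3955 * 0.422618 = 0.398255
theta2 = arcsin(0.398255) = 23.4691 degrees

23.4691


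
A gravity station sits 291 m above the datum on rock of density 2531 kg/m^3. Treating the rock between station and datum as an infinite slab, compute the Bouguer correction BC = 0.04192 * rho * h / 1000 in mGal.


BC = 0.04192 * rho * h / 1000
= 0.04192 * 2531 * 291 / 1000
= 30.875 mGal

30.875


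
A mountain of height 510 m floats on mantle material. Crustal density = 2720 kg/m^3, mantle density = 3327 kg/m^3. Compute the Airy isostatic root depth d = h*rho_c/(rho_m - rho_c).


rho_m - rho_c = 3327 - 2720 = 607
d = 510 * 2720 / 607
= 1387200 / 607
= 2285.34 m

2285.34


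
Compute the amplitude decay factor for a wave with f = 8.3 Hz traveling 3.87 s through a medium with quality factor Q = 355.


pi*f*t/Q = pi*8.3*3.87/355 = 0.284257
A/A0 = exp(-0.284257) = 0.752573

0.752573


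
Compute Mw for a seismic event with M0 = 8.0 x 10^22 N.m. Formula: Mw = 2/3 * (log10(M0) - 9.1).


log10(M0) = log10(8.0 x 10^22) = 22.9031
Mw = 2/3 * (22.9031 - 9.1)
= 2/3 * 13.8031
= 9.2

9.2


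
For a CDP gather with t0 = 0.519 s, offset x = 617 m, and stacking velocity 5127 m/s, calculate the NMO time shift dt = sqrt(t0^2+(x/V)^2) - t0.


x/Vnmo = 617/5127 = 0.120343
(x/Vnmo)^2 = 0.014483
t0^2 = 0.269361
sqrt(0.269361 + 0.014483) = 0.53277
dt = 0.53277 - 0.519 = 0.01377

0.01377


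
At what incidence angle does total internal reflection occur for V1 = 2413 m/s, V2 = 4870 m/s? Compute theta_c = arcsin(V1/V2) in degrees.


V1/V2 = 2413/4870 = 0.495483
theta_c = arcsin(0.495483) = 29.7016 degrees

29.7016


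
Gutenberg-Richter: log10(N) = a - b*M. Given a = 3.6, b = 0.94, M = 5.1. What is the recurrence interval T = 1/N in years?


log10(N) = 3.6 - 0.94*5.1 = -1.194
N = 10^-1.194 = 0.063973
T = 1/N = 1/0.063973 = 15.6315 years

15.6315


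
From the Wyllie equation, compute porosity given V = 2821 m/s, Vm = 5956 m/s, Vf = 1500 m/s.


1/V - 1/Vm = 1/2821 - 1/5956 = 0.00018659
1/Vf - 1/Vm = 1/1500 - 1/5956 = 0.00049877
phi = 0.00018659 / 0.00049877 = 0.3741

0.3741


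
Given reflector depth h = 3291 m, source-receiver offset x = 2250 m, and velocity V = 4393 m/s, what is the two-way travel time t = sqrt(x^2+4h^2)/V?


x^2 + 4h^2 = 2250^2 + 4*3291^2 = 5062500 + 43322724 = 48385224
sqrt(48385224) = 6955.9488
t = 6955.9488 / 4393 = 1.5834 s

1.5834


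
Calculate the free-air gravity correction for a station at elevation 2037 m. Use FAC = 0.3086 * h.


FAC = 0.3086 * h
= 0.3086 * 2037
= 628.6182 mGal

628.6182
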